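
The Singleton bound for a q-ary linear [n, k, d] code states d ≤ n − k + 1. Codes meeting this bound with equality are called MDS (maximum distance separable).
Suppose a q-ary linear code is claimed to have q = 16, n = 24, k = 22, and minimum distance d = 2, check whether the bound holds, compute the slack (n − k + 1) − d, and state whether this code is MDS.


Singleton RHS = n − k + 1 = 3, slack = 1, bound satisfied, not MDS.

Singleton bound: d ≤ n − k + 1.
Here n = 24, k = 22, so n − k + 1 = 3.
Given d = 2, check d ≤ 3: YES.
Slack = (n − k + 1) − d = 1.
The code is NOT MDS (slack = 1 > 0).
Description: the claimed parameters are [24, 22, 2]_16; such a code would be non-MDS.


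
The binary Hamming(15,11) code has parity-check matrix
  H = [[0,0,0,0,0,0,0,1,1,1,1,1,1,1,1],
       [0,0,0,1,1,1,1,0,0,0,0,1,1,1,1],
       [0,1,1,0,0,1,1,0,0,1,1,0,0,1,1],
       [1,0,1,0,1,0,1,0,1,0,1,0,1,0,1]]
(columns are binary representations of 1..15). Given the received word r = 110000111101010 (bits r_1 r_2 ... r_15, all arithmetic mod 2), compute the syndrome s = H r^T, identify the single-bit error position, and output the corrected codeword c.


s = (1, 1, 0, 1)^T, error position = 13, corrected codeword c = 110000111101110

Compute s = H r^T mod 2 one row at a time:
  s_1 = 1 + 1 + 1 + 0 + 1 + 0 + 1 + 0 = 5 ≡ 1 (mod 2).
  s_2 = 0 + 0 + 0 + 1 + 1 + 0 + 1 + 0 = 3 ≡ 1 (mod 2).
  s_3 = 1 + 0 + 0 + 1 + 1 + 0 + 1 + 0 = 4 ≡ 0 (mod 2).
  s_4 = 1 + 0 + 0 + 1 + 1 + 0 + 0 + 0 = 3 ≡ 1 (mod 2).
s = (1, 1, 0, 1)^T — this equals column 13 of H (binary 1101), so error is at position 13.
Correct: flip bit 13 of r = 110000111101010 to get c = 110000111101110.


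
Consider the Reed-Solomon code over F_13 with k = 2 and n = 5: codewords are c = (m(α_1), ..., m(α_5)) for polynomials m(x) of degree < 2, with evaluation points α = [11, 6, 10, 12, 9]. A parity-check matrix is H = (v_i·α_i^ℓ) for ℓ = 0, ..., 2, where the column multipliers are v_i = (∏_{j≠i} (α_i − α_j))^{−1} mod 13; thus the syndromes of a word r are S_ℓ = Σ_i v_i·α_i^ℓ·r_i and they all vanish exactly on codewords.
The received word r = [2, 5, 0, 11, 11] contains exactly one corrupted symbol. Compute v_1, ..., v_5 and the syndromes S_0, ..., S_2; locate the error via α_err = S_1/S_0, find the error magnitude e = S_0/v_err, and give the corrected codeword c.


S = (2, 11, 2), error at position 4, error magnitude e = 7, c = [2, 5, 0, 4, 11].

Step 1: column multipliers v_i = (∏_{j≠i}(α_i − α_j))^{−1} mod 13.
  i = 1 (α = 11): (11−6)(11−10)(11−12)(11−9) = 5·1·(−1)·2 = −10 ≡ 3, so v_1 = 3^{−1} = 9 (mod 13).
  i = 2 (α = 6): (6−11)(6−10)(6−12)(6−9) = (−5)·(−4)·(−6)·(−3) = 360 ≡ 9, so v_2 = 9^{−1} = 3 (mod 13).
  i = 3 (α = 10): (10−11)(10−6)(10−12)(10−9) = (−1)·4·(−2)·1 = 8 ≡ 8, so v_3 = 8^{−1} = 5 (mod 13).
  i = 4 (α = 12): (12−11)(12−6)(12−10)(12−9) = 1·6·2·3 = 36 ≡ 10, so v_4 = 10^{−1} = 4 (mod 13).
  i = 5 (α = 9): (9−11)(9−6)(9−10)(9−12) = (−2)·3·(−1)·(−3) = −18 ≡ 8, so v_5 = 8^{−1} = 5 (mod 13).
  v = [9, 3, 5, 4, 5].
Step 2: syndromes of r = [2, 5, 0, 11, 11] (all sums mod 13).
  S_0 = Σ v_i r_i = 9·2 + 3·5 + 5·0 + 4·11 + 5·11 = 132 ≡ 2.
  S_1 = Σ v_i α_i r_i = 9·11·2 + 3·6·5 + 5·10·0 + 4·12·11 + 5·9·11 = 1311 ≡ 11.
  α_i^2 mod 13 = [4, 10, 9, 1, 3].
  S_2 = Σ v_i α_i^2 r_i = 9·4·2 + 3·10·5 + 5·9·0 + 4·1·11 + 5·3·11 = 431 ≡ 2.
  S = (2, 11, 2) ≠ 0, so r is not a codeword (an error is present).
Step 3: locate the error. For a single error e at position i, S_ℓ = v_i·e·α_i^ℓ, so α_err = S_1/S_0.
  S_0^{−1} = 2^{−1} = 7 (mod 13), so α_err = 11·7 = 77 ≡ 12 = α_4. Error position i = 4.
  Consistency check: S_2/S_1 = 2·6 = 12 ≡ 12 = α_err ✓ (single-error assumption holds).
Step 4: error magnitude e = S_0/v_4 = S_0·∏_{j≠4}(α_4 − α_j) = 2·10 = 20 ≡ 7 (mod 13).
Step 5: correct position 4: c_4 = r_4 − e = 11 − 7 ≡ 4 (mod 13). Hence c = [2, 5, 0, 4, 11].
  Check: interpolating c through the α_i gives m(x) = 6 + 2·x (degree < 2) with m(α_i) = c_i for every i, so c is indeed a codeword.


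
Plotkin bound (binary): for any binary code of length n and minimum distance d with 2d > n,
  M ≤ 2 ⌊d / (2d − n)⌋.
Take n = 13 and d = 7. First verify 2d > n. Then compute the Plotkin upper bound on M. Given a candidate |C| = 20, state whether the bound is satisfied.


Plotkin bound M ≤ 14; given |C| = 20 > bound (violated).

Check applicability: 2d = 14, n = 13.
2d − n = 1 > 0, so Plotkin applies.
Compute d/(2d−n) = 7/1 ≈ 7.0000.
⌊d/(2d−n)⌋ = 7.
Plotkin bound: M ≤ 2·7 = 14.
Given |C| = 20, check: VIOLATED.
This |C| is above the Plotkin bound, so no binary code with n = 13, d = 7 and 20 codewords exists.


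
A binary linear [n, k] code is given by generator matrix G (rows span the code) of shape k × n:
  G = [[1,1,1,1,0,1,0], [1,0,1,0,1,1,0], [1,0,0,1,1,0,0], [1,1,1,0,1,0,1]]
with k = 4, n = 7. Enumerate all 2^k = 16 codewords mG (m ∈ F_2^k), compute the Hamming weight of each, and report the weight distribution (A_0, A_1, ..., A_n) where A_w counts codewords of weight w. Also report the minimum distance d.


Weight distribution: A_0 = 1, A_2 = 1, A_3 = 6, A_4 = 5, A_5 = 2, A_6 = 1. Minimum distance d = 2.

Enumerate all 2^4 = 16 messages m ∈ F_2^4.
For each, compute codeword c = mG in F_2^7, then tally its weight.
  m = 0000 → c = 0000000, weight = 0.
  m = 1000 → c = 1111010, weight = 5.
  m = 0100 → c = 1010110, weight = 4.
  m = 1100 → c = 0101100, weight = 3.
  m = 0010 → c = 1001100, weight = 3.
  m = 1010 → c = 0110110, weight = 4.
  m = 0110 → c = 0011010, weight = 3.
  m = 1110 → c = 1100000, weight = 2.
  m = 0001 → c = 1110101, weight = 5.
  m = 1001 → c = 0001111, weight = 4.
  m = 0101 → c = 0100011, weight = 3.
  m = 1101 → c = 1011001, weight = 4.
  m = 0011 → c = 0111001, weight = 4.
  m = 1011 → c = 1000011, weight = 3.
  m = 0111 → c = 1101111, weight = 6.
  m = 1111 → c = 0010101, weight = 3.
Tally weights:
  weight 0: 1 codewords.
  weight 2: 1 codewords.
  weight 3: 6 codewords.
  weight 4: 5 codewords.
  weight 5: 2 codewords.
  weight 6: 1 codewords.
Minimum distance d = smallest w > 0 with A_w > 0 = 2.
Sanity: Σ A_w = 16 = 2^4 = 16 ✓.


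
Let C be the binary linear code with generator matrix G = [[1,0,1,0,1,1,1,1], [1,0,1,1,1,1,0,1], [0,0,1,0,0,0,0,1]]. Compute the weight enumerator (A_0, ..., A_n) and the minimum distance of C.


Weight distribution: A_0 = 1, A_2 = 2, A_4 = 3, A_6 = 2. Minimum distance d = 2.

Enumerate all 2^3 = 8 messages m ∈ F_2^3.
For each, compute codeword c = mG in F_2^8, then tally its weight.
  m = 000 → c = 00000000, weight = 0.
  m = 100 → c = 10101111, weight = 6.
  m = 010 → c = 10111101, weight = 6.
  m = 110 → c = 00010010, weight = 2.
  m = 001 → c = 00100001, weight = 2.
  m = 101 → c = 10001110, weight = 4.
  m = 011 → c = 10011100, weight = 4.
  m = 111 → c = 00110011, weight = 4.
Tally weights:
  weight 0: 1 codewords.
  weight 2: 2 codewords.
  weight 4: 3 codewords.
  weight 6: 2 codewords.
Minimum distance d = smallest w > 0 with A_w > 0 = 2.
Sanity: Σ A_w = 8 = 2^3 = 8 ✓.


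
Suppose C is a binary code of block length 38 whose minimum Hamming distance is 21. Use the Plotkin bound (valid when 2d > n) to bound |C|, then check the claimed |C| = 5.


Plotkin bound M ≤ 10; given |C| = 5 ≤ bound (satisfied).

Check applicability: 2d = 42, n = 38.
2d − n = 4 > 0, so Plotkin applies.
Compute d/(2d−n) = 21/4 ≈ 5.2500.
⌊d/(2d−n)⌋ = 5.
Plotkin bound: M ≤ 2·5 = 10.
Given |C| = 5, check: satisfied.
This |C| is below the Plotkin bound.


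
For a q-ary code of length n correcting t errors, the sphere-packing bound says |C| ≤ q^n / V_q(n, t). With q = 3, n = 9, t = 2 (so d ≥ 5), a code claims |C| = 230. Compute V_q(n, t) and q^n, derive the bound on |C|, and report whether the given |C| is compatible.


V_q(n, t) = 163, q^n = 19683, Hamming bound = 120, |C| = 230 > bound (violated).

Step 1: Compute V_q(n, t) = Σ_{j=0}^2 C(n, j) (q−1)^j.
  j = 0: C(9,0)·(2)^0 = 1·1 = 1.
  j = 1: C(9,1)·(2)^1 = 9·2 = 18.
  j = 2: C(9,2)·(2)^2 = 36·4 = 144.
  V_q(n, t) = 1 + 18 + 144 = 163.
Step 2: q^n = 3^9 = 19683.
Step 3: Hamming bound ⌊q^n / V_q(n,t)⌋ = ⌊19683/163⌋ = 120.
Step 4: Compare |C| = 230 to 120: violated.
The claimed |C| lies above the Hamming bound, so no 3-ary code of length 9 with d ≥ 5 can have 230 codewords.


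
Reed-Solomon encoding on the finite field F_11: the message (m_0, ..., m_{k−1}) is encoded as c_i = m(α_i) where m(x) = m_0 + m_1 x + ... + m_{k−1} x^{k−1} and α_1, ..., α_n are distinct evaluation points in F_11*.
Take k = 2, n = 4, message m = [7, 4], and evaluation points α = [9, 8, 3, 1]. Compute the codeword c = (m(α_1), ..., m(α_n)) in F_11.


c = [10, 6, 8, 0]

Message polynomial: m(x) = 7 + 4·x (mod 11).
For each evaluation point α_i, compute m(α_i) mod 11:
  α_1 = 9: Horner steps 4 → 10, so m(9) = 10.
  α_2 = 8: Horner steps 4 → 6, so m(8) = 6.
  α_3 = 3: Horner steps 4 → 8, so m(3) = 8.
  α_4 = 1: Horner steps 4 → 0, so m(1) = 0.
Codeword c = [10, 6, 8, 0] ∈ F_11^4.


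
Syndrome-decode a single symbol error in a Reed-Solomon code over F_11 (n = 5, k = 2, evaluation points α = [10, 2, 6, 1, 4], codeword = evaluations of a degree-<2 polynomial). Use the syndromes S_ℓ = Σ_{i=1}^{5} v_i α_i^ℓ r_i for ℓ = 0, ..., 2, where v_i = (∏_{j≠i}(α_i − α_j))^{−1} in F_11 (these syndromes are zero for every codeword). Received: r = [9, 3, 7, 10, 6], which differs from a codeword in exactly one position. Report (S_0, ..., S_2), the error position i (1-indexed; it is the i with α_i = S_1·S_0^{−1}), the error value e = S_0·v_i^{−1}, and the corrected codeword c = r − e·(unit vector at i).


S = (10, 9, 7), error at position 2, error magnitude e = 9, c = [9, 5, 7, 10, 6].

Step 1: column multipliers v_i = (∏_{j≠i}(α_i − α_j))^{−1} mod 11.
  i = 1 (α = 10): (10−2)(10−6)(10−1)(10−4) = 8·4·9·6 = 1728 ≡ 1, so v_1 = 1^{−1} = 1 (mod 11).
  i = 2 (α = 2): (2−10)(2−6)(2−1)(2−4) = (−8)·(−4)·1·(−2) = −64 ≡ 2, so v_2 = 2^{−1} = 6 (mod 11).
  i = 3 (α = 6): (6−10)(6−2)(6−1)(6−4) = (−4)·4·5·2 = −160 ≡ 5, so v_3 = 5^{−1} = 9 (mod 11).
  i = 4 (α = 1): (1−10)(1−2)(1−6)(1−4) = (−9)·(−1)·(−5)·(−3) = 135 ≡ 3, so v_4 = 3^{−1} = 4 (mod 11).
  i = 5 (α = 4): (4−10)(4−2)(4−6)(4−1) = (−6)·2·(−2)·3 = 72 ≡ 6, so v_5 = 6^{−1} = 2 (mod 11).
  v = [1, 6, 9, 4, 2].
Step 2: syndromes of r = [9, 3, 7, 10, 6] (all sums mod 11).
  S_0 = Σ v_i r_i = 1·9 + 6·3 + 9·7 + 4·10 + 2·6 = 142 ≡ 10.
  S_1 = Σ v_i α_i r_i = 1·10·9 + 6·2·3 + 9·6·7 + 4·1·10 + 2·4·6 = 592 ≡ 9.
  α_i^2 mod 11 = [1, 4, 3, 1, 5].
  S_2 = Σ v_i α_i^2 r_i = 1·1·9 + 6·4·3 + 9·3·7 + 4·1·10 + 2·5·6 = 370 ≡ 7.
  S = (10, 9, 7) ≠ 0, so r is not a codeword (an error is present).
Step 3: locate the error. For a single error e at position i, S_ℓ = v_i·e·α_i^ℓ, so α_err = S_1/S_0.
  S_0^{−1} = 10^{−1} = 10 (mod 11), so α_err = 9·10 = 90 ≡ 2 = α_2. Error position i = 2.
  Consistency check: S_2/S_1 = 7·5 = 35 ≡ 2 = α_err ✓ (single-error assumption holds).
Step 4: error magnitude e = S_0/v_2 = S_0·∏_{j≠2}(α_2 − α_j) = 10·2 = 20 ≡ 9 (mod 11).
Step 5: correct position 2: c_2 = r_2 − e = 3 − 9 ≡ 5 (mod 11). Hence c = [9, 5, 7, 10, 6].
  Check: interpolating c through the α_i gives m(x) = 4 + 6·x (degree < 2) with m(α_i) = c_i for every i, so c is indeed a codeword.


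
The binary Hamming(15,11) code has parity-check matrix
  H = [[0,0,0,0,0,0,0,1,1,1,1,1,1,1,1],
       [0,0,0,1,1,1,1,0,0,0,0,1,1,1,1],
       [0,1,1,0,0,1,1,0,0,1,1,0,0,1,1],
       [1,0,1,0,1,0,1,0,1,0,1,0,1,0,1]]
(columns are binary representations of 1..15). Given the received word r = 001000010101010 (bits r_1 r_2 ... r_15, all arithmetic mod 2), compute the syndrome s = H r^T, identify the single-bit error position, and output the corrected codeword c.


s = (0, 0, 1, 1)^T, error position = 3, corrected codeword c = 000000010101010

Compute s = H r^T mod 2 one row at a time:
  s_1 = 1 + 0 + 1 + 0 + 1 + 0 + 1 + 0 = 4 ≡ 0 (mod 2).
  s_2 = 0 + 0 + 0 + 0 + 1 + 0 + 1 + 0 = 2 ≡ 0 (mod 2).
  s_3 = 0 + 1 + 0 + 0 + 1 + 0 + 1 + 0 = 3 ≡ 1 (mod 2).
  s_4 = 0 + 1 + 0 + 0 + 0 + 0 + 0 + 0 = 1 ≡ 1 (mod 2).
s = (0, 0, 1, 1)^T — this equals column 3 of H (binary 0011), so error is at position 3.
Correct: flip bit 3 of r = 001000010101010 to get c = 000000010101010.


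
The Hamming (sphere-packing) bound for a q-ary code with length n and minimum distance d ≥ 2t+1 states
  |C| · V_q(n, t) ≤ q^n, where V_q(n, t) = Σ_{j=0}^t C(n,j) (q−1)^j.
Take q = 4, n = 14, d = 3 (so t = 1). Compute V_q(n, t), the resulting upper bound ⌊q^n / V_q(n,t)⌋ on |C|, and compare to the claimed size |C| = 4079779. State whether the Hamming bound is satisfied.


V_q(n, t) = 43, q^n = 268435456, Hamming bound = 6242685, |C| = 4079779 ≤ bound (satisfied).

Step 1: Compute V_q(n, t) = Σ_{j=0}^1 C(n, j) (q−1)^j.
  j = 0: C(14,0)·(3)^0 = 1·1 = 1.
  j = 1: C(14,1)·(3)^1 = 14·3 = 42.
  V_q(n, t) = 1 + 42 = 43.
Step 2: q^n = 4^14 = 268435456.
Step 3: Hamming bound ⌊q^n / V_q(n,t)⌋ = ⌊268435456/43⌋ = 6242685.
Step 4: Compare |C| = 4079779 to 6242685: satisfied.
The claimed |C| lies below the Hamming bound.


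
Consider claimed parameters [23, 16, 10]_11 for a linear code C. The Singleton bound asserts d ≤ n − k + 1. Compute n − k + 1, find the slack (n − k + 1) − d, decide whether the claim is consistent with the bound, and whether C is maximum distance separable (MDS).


Singleton RHS = n − k + 1 = 8, slack = -2, bound violated (no such code; not MDS).

Singleton bound: d ≤ n − k + 1.
Here n = 23, k = 16, so n − k + 1 = 8.
Given d = 10, check d ≤ 8: NO.
Slack = (n − k + 1) − d = -2.
The slack is negative: d = 10 exceeds n − k + 1 = 8 by 2, so the Singleton bound is violated and no linear [23, 16, 10]_11 code can exist. In particular it is not MDS (MDS requires d = n − k + 1 exactly).
Description: the claimed parameters are [23, 16, 10]_11; such a code would be impossible (violates the Singleton bound).


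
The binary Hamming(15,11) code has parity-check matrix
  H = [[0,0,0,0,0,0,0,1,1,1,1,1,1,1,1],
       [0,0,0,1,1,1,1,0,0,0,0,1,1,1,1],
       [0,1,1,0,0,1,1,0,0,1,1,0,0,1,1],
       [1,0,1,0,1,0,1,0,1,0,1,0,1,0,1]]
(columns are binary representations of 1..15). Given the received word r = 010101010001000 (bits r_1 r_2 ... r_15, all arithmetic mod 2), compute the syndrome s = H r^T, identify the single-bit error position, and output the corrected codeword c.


s = (0, 1, 0, 0)^T, error position = 4, corrected codeword c = 010001010001000

Compute s = H r^T mod 2 one row at a time:
  s_1 = 1 + 0 + 0 + 0 + 1 + 0 + 0 + 0 = 2 ≡ 0 (mod 2).
  s_2 = 1 + 0 + 1 + 0 + 1 + 0 + 0 + 0 = 3 ≡ 1 (mod 2).
  s_3 = 1 + 0 + 1 + 0 + 0 + 0 + 0 + 0 = 2 ≡ 0 (mod 2).
  s_4 = 0 + 0 + 0 + 0 + 0 + 0 + 0 + 0 = 0 ≡ 0 (mod 2).
s = (0, 1, 0, 0)^T — this equals column 4 of H (binary 0100), so error is at position 4.
Correct: flip bit 4 of r = 010101010001000 to get c = 010001010001000.


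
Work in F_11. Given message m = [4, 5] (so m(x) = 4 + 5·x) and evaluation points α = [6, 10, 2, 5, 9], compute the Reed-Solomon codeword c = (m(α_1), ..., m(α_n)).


c = [1, 10, 3, 7, 5]

Message polynomial: m(x) = 4 + 5·x (mod 11).
For each evaluation point α_i, compute m(α_i) mod 11:
  α_1 = 6: Horner steps 5 → 1, so m(6) = 1.
  α_2 = 10: Horner steps 5 → 10, so m(10) = 10.
  α_3 = 2: Horner steps 5 → 3, so m(2) = 3.
  α_4 = 5: Horner steps 5 → 7, so m(5) = 7.
  α_5 = 9: Horner steps 5 → 5, so m(9) = 5.
Codeword c = [1, 10, 3, 7, 5] ∈ F_11^5.


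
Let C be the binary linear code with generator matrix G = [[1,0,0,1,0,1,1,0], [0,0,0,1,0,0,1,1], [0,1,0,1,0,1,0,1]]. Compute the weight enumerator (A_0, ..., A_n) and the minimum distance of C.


Weight distribution: A_0 = 1, A_3 = 4, A_4 = 3. Minimum distance d = 3.

Enumerate all 2^3 = 8 messages m ∈ F_2^3.
For each, compute codeword c = mG in F_2^8, then tally its weight.
  m = 000 → c = 00000000, weight = 0.
  m = 100 → c = 10010110, weight = 4.
  m = 010 → c = 00010011, weight = 3.
  m = 110 → c = 10000101, weight = 3.
  m = 001 → c = 01010101, weight = 4.
  m = 101 → c = 11000011, weight = 4.
  m = 011 → c = 01000110, weight = 3.
  m = 111 → c = 11010000, weight = 3.
Tally weights:
  weight 0: 1 codewords.
  weight 3: 4 codewords.
  weight 4: 3 codewords.
Minimum distance d = smallest w > 0 with A_w > 0 = 3.
Sanity: Σ A_w = 8 = 2^3 = 8 ✓.


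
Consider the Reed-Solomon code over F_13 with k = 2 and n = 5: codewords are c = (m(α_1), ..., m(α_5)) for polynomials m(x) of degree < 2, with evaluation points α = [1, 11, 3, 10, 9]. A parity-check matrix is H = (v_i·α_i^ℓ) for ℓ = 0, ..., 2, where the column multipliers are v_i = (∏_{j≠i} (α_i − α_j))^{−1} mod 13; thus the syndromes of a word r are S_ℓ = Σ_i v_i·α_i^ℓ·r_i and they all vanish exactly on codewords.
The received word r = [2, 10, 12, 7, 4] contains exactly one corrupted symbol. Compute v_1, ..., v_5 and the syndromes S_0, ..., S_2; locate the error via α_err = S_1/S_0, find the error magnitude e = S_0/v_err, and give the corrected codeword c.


S = (10, 10, 10), error at position 1, error magnitude e = 9, c = [6, 10, 12, 7, 4].

Step 1: column multipliers v_i = (∏_{j≠i}(α_i − α_j))^{−1} mod 13.
  i = 1 (α = 1): (1−11)(1−3)(1−10)(1−9) = (−10)·(−2)·(−9)·(−8) = 1440 ≡ 10, so v_1 = 10^{−1} = 4 (mod 13).
  i = 2 (α = 11): (11−1)(11−3)(11−10)(11−9) = 10·8·1·2 = 160 ≡ 4, so v_2 = 4^{−1} = 10 (mod 13).
  i = 3 (α = 3): (3−1)(3−11)(3−10)(3−9) = 2·(−8)·(−7)·(−6) = −672 ≡ 4, so v_3 = 4^{−1} = 10 (mod 13).
  i = 4 (α = 10): (10−1)(10−11)(10−3)(10−9) = 9·(−1)·7·1 = −63 ≡ 2, so v_4 = 2^{−1} = 7 (mod 13).
  i = 5 (α = 9): (9−1)(9−11)(9−3)(9−10) = 8·(−2)·6·(−1) = 96 ≡ 5, so v_5 = 5^{−1} = 8 (mod 13).
  v = [4, 10, 10, 7, 8].
Step 2: syndromes of r = [2, 10, 12, 7, 4] (all sums mod 13).
  S_0 = Σ v_i r_i = 4·2 + 10·10 + 10·12 + 7·7 + 8·4 = 309 ≡ 10.
  S_1 = Σ v_i α_i r_i = 4·1·2 + 10·11·10 + 10·3·12 + 7·10·7 + 8·9·4 = 2246 ≡ 10.
  α_i^2 mod 13 = [1, 4, 9, 9, 3].
  S_2 = Σ v_i α_i^2 r_i = 4·1·2 + 10·4·10 + 10·9·12 + 7·9·7 + 8·3·4 = 2025 ≡ 10.
  S = (10, 10, 10) ≠ 0, so r is not a codeword (an error is present).
Step 3: locate the error. For a single error e at position i, S_ℓ = v_i·e·α_i^ℓ, so α_err = S_1/S_0.
  S_0^{−1} = 10^{−1} = 4 (mod 13), so α_err = 10·4 = 40 ≡ 1 = α_1. Error position i = 1.
  Consistency check: S_2/S_1 = 10·4 = 40 ≡ 1 = α_err ✓ (single-error assumption holds).
Step 4: error magnitude e = S_0/v_1 = S_0·∏_{j≠1}(α_1 − α_j) = 10·10 = 100 ≡ 9 (mod 13).
Step 5: correct position 1: c_1 = r_1 − e = 2 − 9 ≡ 6 (mod 13). Hence c = [6, 10, 12, 7, 4].
  Check: interpolating c through the α_i gives m(x) = 3 + 3·x (degree < 2) with m(α_i) = c_i for every i, so c is indeed a codeword.


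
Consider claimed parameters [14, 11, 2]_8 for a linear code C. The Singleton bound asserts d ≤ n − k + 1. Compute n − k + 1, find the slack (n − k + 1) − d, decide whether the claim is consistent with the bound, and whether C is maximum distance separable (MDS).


Singleton RHS = n − k + 1 = 4, slack = 2, bound satisfied, not MDS.

Singleton bound: d ≤ n − k + 1.
Here n = 14, k = 11, so n − k + 1 = 4.
Given d = 2, check d ≤ 4: YES.
Slack = (n − k + 1) − d = 2.
The code is NOT MDS (slack = 2 > 0).
Description: the claimed parameters are [14, 11, 2]_8; such a code would be non-MDS.


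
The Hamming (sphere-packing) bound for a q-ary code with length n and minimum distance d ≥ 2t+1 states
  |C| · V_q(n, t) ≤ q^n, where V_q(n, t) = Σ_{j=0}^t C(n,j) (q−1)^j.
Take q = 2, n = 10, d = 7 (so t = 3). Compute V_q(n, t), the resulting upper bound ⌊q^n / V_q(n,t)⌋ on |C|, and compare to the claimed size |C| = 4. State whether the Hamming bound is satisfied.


V_q(n, t) = 176, q^n = 1024, Hamming bound = 5, |C| = 4 ≤ bound (satisfied).

Step 1: Compute V_q(n, t) = Σ_{j=0}^3 C(n, j) (q−1)^j.
  j = 0: C(10,0)·(1)^0 = 1·1 = 1.
  j = 1: C(10,1)·(1)^1 = 10·1 = 10.
  j = 2: C(10,2)·(1)^2 = 45·1 = 45.
  j = 3: C(10,3)·(1)^3 = 120·1 = 120.
  V_q(n, t) = 1 + 10 + 45 + 120 = 176.
Step 2: q^n = 2^10 = 1024.
Step 3: Hamming bound ⌊q^n / V_q(n,t)⌋ = ⌊1024/176⌋ = 5.
Step 4: Compare |C| = 4 to 5: satisfied.
The claimed |C| lies below the Hamming bound.


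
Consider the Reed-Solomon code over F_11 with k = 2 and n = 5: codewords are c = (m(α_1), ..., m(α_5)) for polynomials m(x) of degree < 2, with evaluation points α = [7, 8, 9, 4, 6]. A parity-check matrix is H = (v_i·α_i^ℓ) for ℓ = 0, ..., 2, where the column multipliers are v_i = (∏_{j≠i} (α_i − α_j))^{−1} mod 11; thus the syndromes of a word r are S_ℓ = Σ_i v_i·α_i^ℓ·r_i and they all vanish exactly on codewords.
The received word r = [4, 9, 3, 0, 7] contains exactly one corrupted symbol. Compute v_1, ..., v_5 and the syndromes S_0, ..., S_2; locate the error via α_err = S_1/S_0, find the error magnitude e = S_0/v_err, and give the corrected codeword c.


S = (3, 7, 9), error at position 5, error magnitude e = 8, c = [4, 9, 3, 0, 10].

Step 1: column multipliers v_i = (∏_{j≠i}(α_i − α_j))^{−1} mod 11.
  i = 1 (α = 7): (7−8)(7−9)(7−4)(7−6) = (−1)·(−2)·3·1 = 6 ≡ 6, so v_1 = 6^{−1} = 2 (mod 11).
  i = 2 (α = 8): (8−7)(8−9)(8−4)(8−6) = 1·(−1)·4·2 = −8 ≡ 3, so v_2 = 3^{−1} = 4 (mod 11).
  i = 3 (α = 9): (9−7)(9−8)(9−4)(9−6) = 2·1·5·3 = 30 ≡ 8, so v_3 = 8^{−1} = 7 (mod 11).
  i = 4 (α = 4): (4−7)(4−8)(4−9)(4−6) = (−3)·(−4)·(−5)·(−2) = 120 ≡ 10, so v_4 = 10^{−1} = 10 (mod 11).
  i = 5 (α = 6): (6−7)(6−8)(6−9)(6−4) = (−1)·(−2)·(−3)·2 = −12 ≡ 10, so v_5 = 10^{−1} = 10 (mod 11).
  v = [2, 4, 7, 10, 10].
Step 2: syndromes of r = [4, 9, 3, 0, 7] (all sums mod 11).
  S_0 = Σ v_i r_i = 2·4 + 4·9 + 7·3 + 10·0 + 10·7 = 135 ≡ 3.
  S_1 = Σ v_i α_i r_i = 2·7·4 + 4·8·9 + 7·9·3 + 10·4·0 + 10·6·7 = 953 ≡ 7.
  α_i^2 mod 11 = [5, 9, 4, 5, 3].
  S_2 = Σ v_i α_i^2 r_i = 2·5·4 + 4·9·9 + 7·4·3 + 10·5·0 + 10·3·7 = 658 ≡ 9.
  S = (3, 7, 9) ≠ 0, so r is not a codeword (an error is present).
Step 3: locate the error. For a single error e at position i, S_ℓ = v_i·e·α_i^ℓ, so α_err = S_1/S_0.
  S_0^{−1} = 3^{−1} = 4 (mod 11), so α_err = 7·4 = 28 ≡ 6 = α_5. Error position i = 5.
  Consistency check: S_2/S_1 = 9·8 = 72 ≡ 6 = α_err ✓ (single-error assumption holds).
Step 4: error magnitude e = S_0/v_5 = S_0·∏_{j≠5}(α_5 − α_j) = 3·10 = 30 ≡ 8 (mod 11).
Step 5: correct position 5: c_5 = r_5 − e = 7 − 8 ≡ 10 (mod 11). Hence c = [4, 9, 3, 0, 10].
  Check: interpolating c through the α_i gives m(x) = 2 + 5·x (degree < 2) with m(α_i) = c_i for every i, so c is indeed a codeword.


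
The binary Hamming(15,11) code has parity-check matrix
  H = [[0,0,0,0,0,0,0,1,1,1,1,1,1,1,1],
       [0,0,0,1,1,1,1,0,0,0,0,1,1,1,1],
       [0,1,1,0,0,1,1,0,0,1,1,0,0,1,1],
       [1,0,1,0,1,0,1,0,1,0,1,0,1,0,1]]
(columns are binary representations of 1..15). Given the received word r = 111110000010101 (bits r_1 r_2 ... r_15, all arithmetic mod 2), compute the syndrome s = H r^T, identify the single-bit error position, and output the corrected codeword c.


s = (1, 0, 0, 0)^T, error position = 8, corrected codeword c = 111110010010101

Compute s = H r^T mod 2 one row at a time:
  s_1 = 0 + 0 + 0 + 1 + 0 + 1 + 0 + 1 = 3 ≡ 1 (mod 2).
  s_2 = 1 + 1 + 0 + 0 + 0 + 1 + 0 + 1 = 4 ≡ 0 (mod 2).
  s_3 = 1 + 1 + 0 + 0 + 0 + 1 + 0 + 1 = 4 ≡ 0 (mod 2).
  s_4 = 1 + 1 + 1 + 0 + 0 + 1 + 1 + 1 = 6 ≡ 0 (mod 2).
s = (1, 0, 0, 0)^T — this equals column 8 of H (binary 1000), so error is at position 8.
Correct: flip bit 8 of r = 111110000010101 to get c = 111110010010101.


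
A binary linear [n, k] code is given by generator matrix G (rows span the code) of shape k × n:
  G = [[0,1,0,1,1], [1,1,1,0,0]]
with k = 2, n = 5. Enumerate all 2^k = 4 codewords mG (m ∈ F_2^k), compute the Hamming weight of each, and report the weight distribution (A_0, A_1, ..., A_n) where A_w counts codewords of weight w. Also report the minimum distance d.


Weight distribution: A_0 = 1, A_3 = 2, A_4 = 1. Minimum distance d = 3.

Enumerate all 2^2 = 4 messages m ∈ F_2^2.
For each, compute codeword c = mG in F_2^5, then tally its weight.
  m = 00 → c = 00000, weight = 0.
  m = 10 → c = 01011, weight = 3.
  m = 01 → c = 11100, weight = 3.
  m = 11 → c = 10111, weight = 4.
Tally weights:
  weight 0: 1 codewords.
  weight 3: 2 codewords.
  weight 4: 1 codewords.
Minimum distance d = smallest w > 0 with A_w > 0 = 3.
Sanity: Σ A_w = 4 = 2^2 = 4 ✓.


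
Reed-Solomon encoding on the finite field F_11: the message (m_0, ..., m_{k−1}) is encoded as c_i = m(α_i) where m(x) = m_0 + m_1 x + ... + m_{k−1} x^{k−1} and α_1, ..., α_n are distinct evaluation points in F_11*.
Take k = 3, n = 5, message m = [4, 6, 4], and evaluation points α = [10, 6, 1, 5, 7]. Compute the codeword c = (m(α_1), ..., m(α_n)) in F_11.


c = [2, 8, 3, 2, 0]

Message polynomial: m(x) = 4 + 6·x + 4·x^2 (mod 11).
For each evaluation point α_i, compute m(α_i) mod 11:
  α_1 = 10: Horner steps 4 → 2 → 2, so m(10) = 2.
  α_2 = 6: Horner steps 4 → 8 → 8, so m(6) = 8.
  α_3 = 1: Horner steps 4 → 10 → 3, so m(1) = 3.
  α_4 = 5: Horner steps 4 → 4 → 2, so m(5) = 2.
  α_5 = 7: Horner steps 4 → 1 → 0, so m(7) = 0.
Codeword c = [2, 8, 3, 2, 0] ∈ F_11^5.


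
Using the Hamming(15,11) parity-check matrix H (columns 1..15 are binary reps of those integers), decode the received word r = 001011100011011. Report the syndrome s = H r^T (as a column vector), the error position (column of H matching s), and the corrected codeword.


s = (0, 0, 0, 1)^T, error position = 1, corrected codeword c = 101011100011011

Compute s = H r^T mod 2 one row at a time:
  s_1 = 0 + 0 + 0 + 1 + 1 + 0 + 1 + 1 = 4 ≡ 0 (mod 2).
  s_2 = 0 + 1 + 1 + 1 + 1 + 0 + 1 + 1 = 6 ≡ 0 (mod 2).
  s_3 = 0 + 1 + 1 + 1 + 0 + 1 + 1 + 1 = 6 ≡ 0 (mod 2).
  s_4 = 0 + 1 + 1 + 1 + 0 + 1 + 0 + 1 = 5 ≡ 1 (mod 2).
s = (0, 0, 0, 1)^T — this equals column 1 of H (binary 0001), so error is at position 1.
Correct: flip bit 1 of r = 001011100011011 to get c = 101011100011011.


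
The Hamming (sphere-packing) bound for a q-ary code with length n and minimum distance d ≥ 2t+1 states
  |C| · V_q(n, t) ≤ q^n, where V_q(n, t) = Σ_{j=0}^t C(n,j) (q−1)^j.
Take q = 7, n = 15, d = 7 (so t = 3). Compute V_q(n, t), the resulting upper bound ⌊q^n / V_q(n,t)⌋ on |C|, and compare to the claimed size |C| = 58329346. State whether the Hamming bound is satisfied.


V_q(n, t) = 102151, q^n = 4747561509943, Hamming bound = 46475918, |C| = 58329346 > bound (violated).

Step 1: Compute V_q(n, t) = Σ_{j=0}^3 C(n, j) (q−1)^j.
  j = 0: C(15,0)·(6)^0 = 1·1 = 1.
  j = 1: C(15,1)·(6)^1 = 15·6 = 90.
  j = 2: C(15,2)·(6)^2 = 105·36 = 3780.
  j = 3: C(15,3)·(6)^3 = 455·216 = 98280.
  V_q(n, t) = 1 + 90 + 3780 + 98280 = 102151.
Step 2: q^n = 7^15 = 4747561509943.
Step 3: Hamming bound ⌊q^n / V_q(n,t)⌋ = ⌊4747561509943/102151⌋ = 46475918.
Step 4: Compare |C| = 58329346 to 46475918: violated.
The claimed |C| lies above the Hamming bound, so no 7-ary code of length 15 with d ≥ 7 can have 58329346 codewords.


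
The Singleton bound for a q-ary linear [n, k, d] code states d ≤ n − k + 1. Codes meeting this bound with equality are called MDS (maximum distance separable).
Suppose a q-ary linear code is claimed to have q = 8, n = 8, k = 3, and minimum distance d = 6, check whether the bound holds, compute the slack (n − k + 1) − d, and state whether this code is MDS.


Singleton RHS = n − k + 1 = 6, slack = 0, bound satisfied, MDS.

Singleton bound: d ≤ n − k + 1.
Here n = 8, k = 3, so n − k + 1 = 6.
Given d = 6, check d ≤ 6: YES.
Slack = (n − k + 1) − d = 0.
The code is MDS (slack = 0).
Description: the claimed parameters are [8, 3, 6]_8; such a code would be MDS (meets Singleton bound).


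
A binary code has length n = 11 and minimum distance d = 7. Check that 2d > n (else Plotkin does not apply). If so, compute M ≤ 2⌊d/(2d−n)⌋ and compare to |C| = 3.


Plotkin bound M ≤ 4; given |C| = 3 ≤ bound (satisfied).

Check applicability: 2d = 14, n = 11.
2d − n = 3 > 0, so Plotkin applies.
Compute d/(2d−n) = 7/3 ≈ 2.3333.
⌊d/(2d−n)⌋ = 2.
Plotkin bound: M ≤ 2·2 = 4.
Given |C| = 3, check: satisfied.
This |C| is below the Plotkin bound.


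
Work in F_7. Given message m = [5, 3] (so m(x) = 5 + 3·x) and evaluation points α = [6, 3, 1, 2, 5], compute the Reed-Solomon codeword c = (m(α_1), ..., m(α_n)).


c = [2, 0, 1, 4, 6]

Message polynomial: m(x) = 5 + 3·x (mod 7).
For each evaluation point α_i, compute m(α_i) mod 7:
  α_1 = 6: Horner steps 3 → 2, so m(6) = 2.
  α_2 = 3: Horner steps 3 → 0, so m(3) = 0.
  α_3 = 1: Horner steps 3 → 1, so m(1) = 1.
  α_4 = 2: Horner steps 3 → 4, so m(2) = 4.
  α_5 = 5: Horner steps 3 → 6, so m(5) = 6.
Codeword c = [2, 0, 1, 4, 6] ∈ F_7^5.


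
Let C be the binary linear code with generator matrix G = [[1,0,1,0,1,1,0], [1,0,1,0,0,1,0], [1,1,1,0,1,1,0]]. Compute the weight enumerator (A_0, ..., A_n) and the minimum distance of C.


Weight distribution: A_0 = 1, A_1 = 2, A_2 = 1, A_3 = 1, A_4 = 2, A_5 = 1. Minimum distance d = 1.

Enumerate all 2^3 = 8 messages m ∈ F_2^3.
For each, compute codeword c = mG in F_2^7, then tally its weight.
  m = 000 → c = 0000000, weight = 0.
  m = 100 → c = 1010110, weight = 4.
  m = 010 → c = 1010010, weight = 3.
  m = 110 → c = 0000100, weight = 1.
  m = 001 → c = 1110110, weight = 5.
  m = 101 → c = 0100000, weight = 1.
  m = 011 → c = 0100100, weight = 2.
  m = 111 → c = 1110010, weight = 4.
Tally weights:
  weight 0: 1 codewords.
  weight 1: 2 codewords.
  weight 2: 1 codewords.
  weight 3: 1 codewords.
  weight 4: 2 codewords.
  weight 5: 1 codewords.
Minimum distance d = smallest w > 0 with A_w > 0 = 1.
Sanity: Σ A_w = 8 = 2^3 = 8 ✓.


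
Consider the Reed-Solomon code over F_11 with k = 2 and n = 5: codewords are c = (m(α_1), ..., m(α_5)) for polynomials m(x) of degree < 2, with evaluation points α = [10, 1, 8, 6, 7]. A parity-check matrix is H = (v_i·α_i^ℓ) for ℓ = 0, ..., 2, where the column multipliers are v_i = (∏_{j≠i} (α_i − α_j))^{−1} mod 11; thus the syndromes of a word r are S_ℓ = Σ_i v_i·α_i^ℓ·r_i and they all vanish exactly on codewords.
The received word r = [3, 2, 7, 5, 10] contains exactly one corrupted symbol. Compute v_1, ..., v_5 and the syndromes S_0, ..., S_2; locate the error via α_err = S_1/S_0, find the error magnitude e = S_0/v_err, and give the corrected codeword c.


S = (5, 7, 1), error at position 3, error magnitude e = 3, c = [3, 2, 4, 5, 10].

Step 1: column multipliers v_i = (∏_{j≠i}(α_i − α_j))^{−1} mod 11.
  i = 1 (α = 10): (10−1)(10−8)(10−6)(10−7) = 9·2·4·3 = 216 ≡ 7, so v_1 = 7^{−1} = 8 (mod 11).
  i = 2 (α = 1): (1−10)(1−8)(1−6)(1−7) = (−9)·(−7)·(−5)·(−6) = 1890 ≡ 9, so v_2 = 9^{−1} = 5 (mod 11).
  i = 3 (α = 8): (8−10)(8−1)(8−6)(8−7) = (−2)·7·2·1 = −28 ≡ 5, so v_3 = 5^{−1} = 9 (mod 11).
  i = 4 (α = 6): (6−10)(6−1)(6−8)(6−7) = (−4)·5·(−2)·(−1) = −40 ≡ 4, so v_4 = 4^{−1} = 3 (mod 11).
  i = 5 (α = 7): (7−10)(7−1)(7−8)(7−6) = (−3)·6·(−1)·1 = 18 ≡ 7, so v_5 = 7^{−1} = 8 (mod 11).
  v = [8, 5, 9, 3, 8].
Step 2: syndromes of r = [3, 2, 7, 5, 10] (all sums mod 11).
  S_0 = Σ v_i r_i = 8·3 + 5·2 + 9·7 + 3·5 + 8·10 = 192 ≡ 5.
  S_1 = Σ v_i α_i r_i = 8·10·3 + 5·1·2 + 9·8·7 + 3·6·5 + 8·7·10 = 1404 ≡ 7.
  α_i^2 mod 11 = [1, 1, 9, 3, 5].
  S_2 = Σ v_i α_i^2 r_i = 8·1·3 + 5·1·2 + 9·9·7 + 3·3·5 + 8·5·10 = 1046 ≡ 1.
  S = (5, 7, 1) ≠ 0, so r is not a codeword (an error is present).
Step 3: locate the error. For a single error e at position i, S_ℓ = v_i·e·α_i^ℓ, so α_err = S_1/S_0.
  S_0^{−1} = 5^{−1} = 9 (mod 11), so α_err = 7·9 = 63 ≡ 8 = α_3. Error position i = 3.
  Consistency check: S_2/S_1 = 1·8 = 8 ≡ 8 = α_err ✓ (single-error assumption holds).
Step 4: error magnitude e = S_0/v_3 = S_0·∏_{j≠3}(α_3 − α_j) = 5·5 = 25 ≡ 3 (mod 11).
Step 5: correct position 3: c_3 = r_3 − e = 7 − 3 ≡ 4 (mod 11). Hence c = [3, 2, 4, 5, 10].
  Check: interpolating c through the α_i gives m(x) = 8 + 5·x (degree < 2) with m(α_i) = c_i for every i, so c is indeed a codeword.


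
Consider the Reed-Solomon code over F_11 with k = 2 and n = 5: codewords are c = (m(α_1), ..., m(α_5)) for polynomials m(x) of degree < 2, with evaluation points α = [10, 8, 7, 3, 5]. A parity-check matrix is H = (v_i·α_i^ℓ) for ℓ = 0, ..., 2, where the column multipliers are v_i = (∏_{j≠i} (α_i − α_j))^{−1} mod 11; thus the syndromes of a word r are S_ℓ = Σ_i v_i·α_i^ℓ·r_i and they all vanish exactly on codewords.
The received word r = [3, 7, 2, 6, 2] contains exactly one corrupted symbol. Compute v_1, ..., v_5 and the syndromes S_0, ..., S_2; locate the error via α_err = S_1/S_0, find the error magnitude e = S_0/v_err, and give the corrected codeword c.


S = (2, 3, 10), error at position 3, error magnitude e = 4, c = [3, 7, 9, 6, 2].

Step 1: column multipliers v_i = (∏_{j≠i}(α_i − α_j))^{−1} mod 11.
  i = 1 (α = 10): (10−8)(10−7)(10−3)(10−5) = 2·3·7·5 = 210 ≡ 1, so v_1 = 1^{−1} = 1 (mod 11).
  i = 2 (α = 8): (8−10)(8−7)(8−3)(8−5) = (−2)·1·5·3 = −30 ≡ 3, so v_2 = 3^{−1} = 4 (mod 11).
  i = 3 (α = 7): (7−10)(7−8)(7−3)(7−5) = (−3)·(−1)·4·2 = 24 ≡ 2, so v_3 = 2^{−1} = 6 (mod 11).
  i = 4 (α = 3): (3−10)(3−8)(3−7)(3−5) = (−7)·(−5)·(−4)·(−2) = 280 ≡ 5, so v_4 = 5^{−1} = 9 (mod 11).
  i = 5 (α = 5): (5−10)(5−8)(5−7)(5−3) = (−5)·(−3)·(−2)·2 = −60 ≡ 6, so v_5 = 6^{−1} = 2 (mod 11).
  v = [1, 4, 6, 9, 2].
Step 2: syndromes of r = [3, 7, 2, 6, 2] (all sums mod 11).
  S_0 = Σ v_i r_i = 1·3 + 4·7 + 6·2 + 9·6 + 2·2 = 101 ≡ 2.
  S_1 = Σ v_i α_i r_i = 1·10·3 + 4·8·7 + 6·7·2 + 9·3·6 + 2·5·2 = 520 ≡ 3.
  α_i^2 mod 11 = [1, 9, 5, 9, 3].
  S_2 = Σ v_i α_i^2 r_i = 1·1·3 + 4·9·7 + 6·5·2 + 9·9·6 + 2·3·2 = 813 ≡ 10.
  S = (2, 3, 10) ≠ 0, so r is not a codeword (an error is present).
Step 3: locate the error. For a single error e at position i, S_ℓ = v_i·e·α_i^ℓ, so α_err = S_1/S_0.
  S_0^{−1} = 2^{−1} = 6 (mod 11), so α_err = 3·6 = 18 ≡ 7 = α_3. Error position i = 3.
  Consistency check: S_2/S_1 = 10·4 = 40 ≡ 7 = α_err ✓ (single-error assumption holds).
Step 4: error magnitude e = S_0/v_3 = S_0·∏_{j≠3}(α_3 − α_j) = 2·2 = 4 ≡ 4 (mod 11).
Step 5: correct position 3: c_3 = r_3 − e = 2 − 4 ≡ 9 (mod 11). Hence c = [3, 7, 9, 6, 2].
  Check: interpolating c through the α_i gives m(x) = 1 + 9·x (degree < 2) with m(α_i) = c_i for every i, so c is indeed a codeword.


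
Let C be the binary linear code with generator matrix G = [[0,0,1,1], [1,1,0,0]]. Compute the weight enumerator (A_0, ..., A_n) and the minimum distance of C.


Weight distribution: A_0 = 1, A_2 = 2, A_4 = 1. Minimum distance d = 2.

Enumerate all 2^2 = 4 messages m ∈ F_2^2.
For each, compute codeword c = mG in F_2^4, then tally its weight.
  m = 00 → c = 0000, weight = 0.
  m = 10 → c = 0011, weight = 2.
  m = 01 → c = 1100, weight = 2.
  m = 11 → c = 1111, weight = 4.
Tally weights:
  weight 0: 1 codewords.
  weight 2: 2 codewords.
  weight 4: 1 codewords.
Minimum distance d = smallest w > 0 with A_w > 0 = 2.
Sanity: Σ A_w = 4 = 2^2 = 4 ✓.


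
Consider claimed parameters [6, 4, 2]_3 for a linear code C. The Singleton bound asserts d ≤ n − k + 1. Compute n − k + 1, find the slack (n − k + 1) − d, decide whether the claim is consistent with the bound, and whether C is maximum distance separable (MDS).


Singleton RHS = n − k + 1 = 3, slack = 1, bound satisfied, not MDS.

Singleton bound: d ≤ n − k + 1.
Here n = 6, k = 4, so n − k + 1 = 3.
Given d = 2, check d ≤ 3: YES.
Slack = (n − k + 1) − d = 1.
The code is NOT MDS (slack = 1 > 0).
Description: the claimed parameters are [6, 4, 2]_3; such a code would be non-MDS.


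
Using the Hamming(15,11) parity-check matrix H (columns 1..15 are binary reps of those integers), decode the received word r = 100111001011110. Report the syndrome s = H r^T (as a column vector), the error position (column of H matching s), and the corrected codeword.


s = (1, 0, 1, 1)^T, error position = 11, corrected codeword c = 100111001001110

Compute s = H r^T mod 2 one row at a time:
  s_1 = 0 + 1 + 0 + 1 + 1 + 1 + 1 + 0 = 5 ≡ 1 (mod 2).
  s_2 = 1 + 1 + 1 + 0 + 1 + 1 + 1 + 0 = 6 ≡ 0 (mod 2).
  s_3 = 0 + 0 + 1 + 0 + 0 + 1 + 1 + 0 = 3 ≡ 1 (mod 2).
  s_4 = 1 + 0 + 1 + 0 + 1 + 1 + 1 + 0 = 5 ≡ 1 (mod 2).
s = (1, 0, 1, 1)^T — this equals column 11 of H (binary 1011), so error is at position 11.
Correct: flip bit 11 of r = 100111001011110 to get c = 100111001001110.


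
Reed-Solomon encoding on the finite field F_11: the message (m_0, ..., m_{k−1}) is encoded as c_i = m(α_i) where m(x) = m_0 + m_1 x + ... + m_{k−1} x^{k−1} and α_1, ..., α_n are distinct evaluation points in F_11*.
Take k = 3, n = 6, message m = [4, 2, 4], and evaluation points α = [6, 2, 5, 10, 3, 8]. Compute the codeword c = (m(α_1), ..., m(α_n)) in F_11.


c = [6, 2, 4, 6, 2, 1]

Message polynomial: m(x) = 4 + 2·x + 4·x^2 (mod 11).
For each evaluation point α_i, compute m(α_i) mod 11:
  α_1 = 6: Horner steps 4 → 4 → 6, so m(6) = 6.
  α_2 = 2: Horner steps 4 → 10 → 2, so m(2) = 2.
  α_3 = 5: Horner steps 4 → 0 → 4, so m(5) = 4.
  α_4 = 10: Horner steps 4 → 9 → 6, so m(10) = 6.
  α_5 = 3: Horner steps 4 → 3 → 2, so m(3) = 2.
  α_6 = 8: Horner steps 4 → 1 → 1, so m(8) = 1.
Codeword c = [6, 2, 4, 6, 2, 1] ∈ F_11^6.


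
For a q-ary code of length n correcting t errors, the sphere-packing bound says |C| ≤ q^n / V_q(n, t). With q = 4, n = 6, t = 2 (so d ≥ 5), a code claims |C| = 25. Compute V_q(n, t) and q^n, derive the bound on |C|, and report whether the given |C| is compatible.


V_q(n, t) = 154, q^n = 4096, Hamming bound = 26, |C| = 25 ≤ bound (satisfied).

Step 1: Compute V_q(n, t) = Σ_{j=0}^2 C(n, j) (q−1)^j.
  j = 0: C(6,0)·(3)^0 = 1·1 = 1.
  j = 1: C(6,1)·(3)^1 = 6·3 = 18.
  j = 2: C(6,2)·(3)^2 = 15·9 = 135.
  V_q(n, t) = 1 + 18 + 135 = 154.
Step 2: q^n = 4^6 = 4096.
Step 3: Hamming bound ⌊q^n / V_q(n,t)⌋ = ⌊4096/154⌋ = 26.
Step 4: Compare |C| = 25 to 26: satisfied.
The claimed |C| lies below the Hamming bound.


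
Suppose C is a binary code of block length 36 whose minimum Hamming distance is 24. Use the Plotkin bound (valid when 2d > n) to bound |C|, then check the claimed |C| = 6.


Plotkin bound M ≤ 4; given |C| = 6 > bound (violated).

Check applicability: 2d = 48, n = 36.
2d − n = 12 > 0, so Plotkin applies.
Compute d/(2d−n) = 24/12 ≈ 2.0000.
⌊d/(2d−n)⌋ = 2.
Plotkin bound: M ≤ 2·2 = 4.
Given |C| = 6, check: VIOLATED.
This |C| is above the Plotkin bound, so no binary code with n = 36, d = 24 and 6 codewords exists.


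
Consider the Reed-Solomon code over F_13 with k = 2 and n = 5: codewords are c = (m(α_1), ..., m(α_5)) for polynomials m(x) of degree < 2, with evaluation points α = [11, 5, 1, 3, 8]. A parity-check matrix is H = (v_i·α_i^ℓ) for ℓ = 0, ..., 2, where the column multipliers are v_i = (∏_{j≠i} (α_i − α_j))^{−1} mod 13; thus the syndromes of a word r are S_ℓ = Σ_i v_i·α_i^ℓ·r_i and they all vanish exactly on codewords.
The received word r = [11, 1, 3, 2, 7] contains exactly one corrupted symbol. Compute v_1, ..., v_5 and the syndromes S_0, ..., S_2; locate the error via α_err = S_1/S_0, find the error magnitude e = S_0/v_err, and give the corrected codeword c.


S = (4, 6, 9), error at position 5, error magnitude e = 1, c = [11, 1, 3, 2, 6].

Step 1: column multipliers v_i = (∏_{j≠i}(α_i − α_j))^{−1} mod 13.
  i = 1 (α = 11): (11−5)(11−1)(11−3)(11−8) = 6·10·8·3 = 1440 ≡ 10, so v_1 = 10^{−1} = 4 (mod 13).
  i = 2 (α = 5): (5−11)(5−1)(5−3)(5−8) = (−6)·4·2·(−3) = 144 ≡ 1, so v_2 = 1^{−1} = 1 (mod 13).
  i = 3 (α = 1): (1−11)(1−5)(1−3)(1−8) = (−10)·(−4)·(−2)·(−7) = 560 ≡ 1, so v_3 = 1^{−1} = 1 (mod 13).
  i = 4 (α = 3): (3−11)(3−5)(3−1)(3−8) = (−8)·(−2)·2·(−5) = −160 ≡ 9, so v_4 = 9^{−1} = 3 (mod 13).
  i = 5 (α = 8): (8−11)(8−5)(8−1)(8−3) = (−3)·3·7·5 = −315 ≡ 10, so v_5 = 10^{−1} = 4 (mod 13).
  v = [4, 1, 1, 3, 4].
Step 2: syndromes of r = [11, 1, 3, 2, 7] (all sums mod 13).
  S_0 = Σ v_i r_i = 4·11 + 1·1 + 1·3 + 3·2 + 4·7 = 82 ≡ 4.
  S_1 = Σ v_i α_i r_i = 4·11·11 + 1·5·1 + 1·1·3 + 3·3·2 + 4·8·7 = 734 ≡ 6.
  α_i^2 mod 13 = [4, 12, 1, 9, 12].
  S_2 = Σ v_i α_i^2 r_i = 4·4·11 + 1·12·1 + 1·1·3 + 3·9·2 + 4·12·7 = 581 ≡ 9.
  S = (4, 6, 9) ≠ 0, so r is not a codeword (an error is present).
Step 3: locate the error. For a single error e at position i, S_ℓ = v_i·e·α_i^ℓ, so α_err = S_1/S_0.
  S_0^{−1} = 4^{−1} = 10 (mod 13), so α_err = 6·10 = 60 ≡ 8 = α_5. Error position i = 5.
  Consistency check: S_2/S_1 = 9·11 = 99 ≡ 8 = α_err ✓ (single-error assumption holds).
Step 4: error magnitude e = S_0/v_5 = S_0·∏_{j≠5}(α_5 − α_j) = 4·10 = 40 ≡ 1 (mod 13).
Step 5: correct position 5: c_5 = r_5 − e = 7 − 1 ≡ 6 (mod 13). Hence c = [11, 1, 3, 2, 6].
  Check: interpolating c through the α_i gives m(x) = 10 + 6·x (degree < 2) with m(α_i) = c_i for every i, so c is indeed a codeword.
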